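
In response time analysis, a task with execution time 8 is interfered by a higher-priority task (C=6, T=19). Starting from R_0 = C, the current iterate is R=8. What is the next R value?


R_next = C + ceil(R_prev / T_hp) * C_hp
ceil(8 / 19) = ceil(0.4211) = 1
Interference = 1 * 6 = 6
R_next = 8 + 6 = 14

14


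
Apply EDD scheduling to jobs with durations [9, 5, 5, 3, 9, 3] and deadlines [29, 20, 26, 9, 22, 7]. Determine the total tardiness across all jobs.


Sort by due date (EDD order): [(3, 7), (3, 9), (5, 20), (9, 22), (5, 26), (9, 29)]
Compute completion times and tardiness:
  Job 1: p=3, d=7, C=3, tardiness=max(0,3-7)=0
  Job 2: p=3, d=9, C=6, tardiness=max(0,6-9)=0
  Job 3: p=5, d=20, C=11, tardiness=max(0,11-20)=0
  Job 4: p=9, d=22, C=20, tardiness=max(0,20-22)=0
  Job 5: p=5, d=26, C=25, tardiness=max(0,25-26)=0
  Job 6: p=9, d=29, C=34, tardiness=max(0,34-29)=5
Total tardiness = 5

5


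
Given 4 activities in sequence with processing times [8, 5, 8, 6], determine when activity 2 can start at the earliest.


Activity 2 starts after activities 1 through 1 complete.
Predecessor durations: [8]
ES = 8 = 8

8


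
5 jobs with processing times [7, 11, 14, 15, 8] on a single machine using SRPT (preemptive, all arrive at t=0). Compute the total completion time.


Since all jobs arrive at t=0, SRPT equals SPT ordering.
SPT order: [7, 8, 11, 14, 15]
Completion times:
  Job 1: p=7, C=7
  Job 2: p=8, C=15
  Job 3: p=11, C=26
  Job 4: p=14, C=40
  Job 5: p=15, C=55
Total completion time = 7 + 15 + 26 + 40 + 55 = 143

143


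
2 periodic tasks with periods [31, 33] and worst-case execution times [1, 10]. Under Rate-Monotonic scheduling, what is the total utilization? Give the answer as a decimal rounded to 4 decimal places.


Compute individual utilizations (exact fractions):
  Task 1: C/T = 1/31 (approx. 0.0323)
  Task 2: C/T = 10/33 (approx. 0.303)
Total utilization U = 1/31 + 10/33 = 343/1023
Rounded to 4 decimal places: U = 0.3353
RM (Liu & Layland) bound for 2 tasks = 0.828427; compare with U = 343/1023 (approx. 0.335288)
U <= bound, so schedulable by RM sufficient condition.

0.3353


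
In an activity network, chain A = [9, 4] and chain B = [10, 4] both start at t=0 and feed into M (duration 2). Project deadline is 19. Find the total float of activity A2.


Forward pass: ES(A2) = sum of predecessors on chain A = 9
EF = ES + duration = 9 + 4 = 13
Backward pass: LF(M) = deadline = 19; LS(M) = 19 - 2 = 17
LF(A2) = LS(M) - sum(successors on chain A) = 17 - 0 = 17
LS = LF - duration = 17 - 4 = 13
Total float = LS - ES = 13 - 9 = 4

4


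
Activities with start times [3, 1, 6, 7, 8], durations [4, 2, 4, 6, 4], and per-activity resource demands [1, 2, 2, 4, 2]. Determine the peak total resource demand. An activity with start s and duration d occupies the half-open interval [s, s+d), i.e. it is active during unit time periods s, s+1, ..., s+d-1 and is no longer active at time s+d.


Each activity i is active on [start_i, start_i + duration_i).
Compute total resource usage per time slot:
  t=0: active resources = [], total = 0
  t=1: active resources = [2], total = 2
  t=2: active resources = [2], total = 2
  t=3: active resources = [1], total = 1
  t=4: active resources = [1], total = 1
  t=5: active resources = [1], total = 1
  t=6: active resources = [1, 2], total = 3
  t=7: active resources = [2, 4], total = 6
  t=8: active resources = [2, 4, 2], total = 8
  t=9: active resources = [2, 4, 2], total = 8
  t=10: active resources = [4, 2], total = 6
  t=11: active resources = [4, 2], total = 6
  t=12: active resources = [4], total = 4
Peak resource demand = 8

8


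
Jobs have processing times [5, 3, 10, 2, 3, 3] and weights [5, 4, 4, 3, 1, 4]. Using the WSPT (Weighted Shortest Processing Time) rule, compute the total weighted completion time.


Compute p/w ratios and sort ascending (WSPT): [(2, 3), (3, 4), (3, 4), (5, 5), (10, 4), (3, 1)]
Compute weighted completion times:
  Job (p=2,w=3): C=2, w*C=3*2=6
  Job (p=3,w=4): C=5, w*C=4*5=20
  Job (p=3,w=4): C=8, w*C=4*8=32
  Job (p=5,w=5): C=13, w*C=5*13=65
  Job (p=10,w=4): C=23, w*C=4*23=92
  Job (p=3,w=1): C=26, w*C=1*26=26
Total weighted completion time = 241

241


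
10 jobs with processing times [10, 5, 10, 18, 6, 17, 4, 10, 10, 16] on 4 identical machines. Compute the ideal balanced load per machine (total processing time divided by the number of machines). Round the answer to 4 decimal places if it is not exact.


Total processing time = 10 + 5 + 10 + 18 + 6 + 17 + 4 + 10 + 10 + 16 = 106
Number of machines = 4
Ideal balanced load = 106 / 4 = 26.5

26.5


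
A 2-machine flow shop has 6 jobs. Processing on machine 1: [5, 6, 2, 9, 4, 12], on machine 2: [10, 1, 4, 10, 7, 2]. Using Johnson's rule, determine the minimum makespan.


Apply Johnson's rule:
  Group 1 (a <= b): [(3, 2, 4), (5, 4, 7), (1, 5, 10), (4, 9, 10)]
  Group 2 (a > b): [(6, 12, 2), (2, 6, 1)]
Optimal job order: [3, 5, 1, 4, 6, 2]
Schedule:
  Job 3: M1 done at 2, M2 done at 6
  Job 5: M1 done at 6, M2 done at 13
  Job 1: M1 done at 11, M2 done at 23
  Job 4: M1 done at 20, M2 done at 33
  Job 6: M1 done at 32, M2 done at 35
  Job 2: M1 done at 38, M2 done at 39
Makespan = 39

39


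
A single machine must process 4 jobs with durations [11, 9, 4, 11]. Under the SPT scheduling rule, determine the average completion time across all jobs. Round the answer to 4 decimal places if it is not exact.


Sort jobs by processing time (SPT order): [4, 9, 11, 11]
Compute completion times sequentially:
  Job 1: processing = 4, completes at 4
  Job 2: processing = 9, completes at 13
  Job 3: processing = 11, completes at 24
  Job 4: processing = 11, completes at 35
Sum of completion times = 76
Average completion time = 76/4 = 19.0

19.0


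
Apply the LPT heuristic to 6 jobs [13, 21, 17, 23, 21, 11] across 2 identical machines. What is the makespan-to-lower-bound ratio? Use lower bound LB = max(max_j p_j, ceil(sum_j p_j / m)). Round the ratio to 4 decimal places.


LPT order: [23, 21, 21, 17, 13, 11]
Machine loads after assignment: [53, 53]
LPT makespan = 53
Lower bound = max(max_job, ceil(total/2)) = max(23, 53) = 53
Ratio = 53 / 53 = 1.0

1.0


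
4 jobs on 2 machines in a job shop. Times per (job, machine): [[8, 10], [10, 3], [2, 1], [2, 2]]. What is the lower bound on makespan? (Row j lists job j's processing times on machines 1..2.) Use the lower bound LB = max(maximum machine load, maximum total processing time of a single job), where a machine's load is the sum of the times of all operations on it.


Machine loads:
  Machine 1: 8 + 10 + 2 + 2 = 22
  Machine 2: 10 + 3 + 1 + 2 = 16
Max machine load = 22
Job totals:
  Job 1: 18
  Job 2: 13
  Job 3: 3
  Job 4: 4
Max job total = 18
Lower bound = max(22, 18) = 22

22


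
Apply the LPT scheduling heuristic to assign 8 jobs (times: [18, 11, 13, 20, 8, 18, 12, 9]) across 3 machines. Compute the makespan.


Sort jobs in decreasing order (LPT): [20, 18, 18, 13, 12, 11, 9, 8]
Assign each job to the least loaded machine:
  Machine 1: jobs [20, 11, 8], load = 39
  Machine 2: jobs [18, 13], load = 31
  Machine 3: jobs [18, 12, 9], load = 39
Makespan = max load = 39

39


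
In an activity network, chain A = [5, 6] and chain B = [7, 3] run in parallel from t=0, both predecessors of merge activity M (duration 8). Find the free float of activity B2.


ES(B2) = sum of predecessors on chain B = 7
EF(B2) = ES + duration = 7 + 3 = 10
Successor of B2 is M. ES(M) = max(sum(A), sum(B)) = max(11, 10) = 11
Free float = ES(successor) - EF(current) = 11 - 10 = 1

1


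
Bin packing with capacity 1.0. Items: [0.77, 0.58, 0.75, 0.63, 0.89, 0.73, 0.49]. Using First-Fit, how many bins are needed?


Place items sequentially using First-Fit:
  Item 0.77 -> new Bin 1
  Item 0.58 -> new Bin 2
  Item 0.75 -> new Bin 3
  Item 0.63 -> new Bin 4
  Item 0.89 -> new Bin 5
  Item 0.73 -> new Bin 6
  Item 0.49 -> new Bin 7
Total bins used = 7

7


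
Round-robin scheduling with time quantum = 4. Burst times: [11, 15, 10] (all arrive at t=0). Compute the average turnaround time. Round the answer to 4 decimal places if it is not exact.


Time quantum = 4
Execution trace:
  J1 runs 4 units, time = 4
  J2 runs 4 units, time = 8
  J3 runs 4 units, time = 12
  J1 runs 4 units, time = 16
  J2 runs 4 units, time = 20
  J3 runs 4 units, time = 24
  J1 runs 3 units, time = 27
  J2 runs 4 units, time = 31
  J3 runs 2 units, time = 33
  J2 runs 3 units, time = 36
Finish times: [27, 36, 33]
Average turnaround = 96/3 = 32.0

32.0


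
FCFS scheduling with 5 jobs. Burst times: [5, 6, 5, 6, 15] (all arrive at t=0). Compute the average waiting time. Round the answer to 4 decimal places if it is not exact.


FCFS order (as given): [5, 6, 5, 6, 15]
Waiting times:
  Job 1: wait = 0
  Job 2: wait = 5
  Job 3: wait = 11
  Job 4: wait = 16
  Job 5: wait = 22
Sum of waiting times = 54
Average waiting time = 54/5 = 10.8

10.8


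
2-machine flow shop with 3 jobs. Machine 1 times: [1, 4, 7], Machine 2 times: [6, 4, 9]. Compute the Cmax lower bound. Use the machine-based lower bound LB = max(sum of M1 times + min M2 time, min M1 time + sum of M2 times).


LB1 = sum(M1 times) + min(M2 times) = 12 + 4 = 16
LB2 = min(M1 times) + sum(M2 times) = 1 + 19 = 20
Lower bound = max(LB1, LB2) = max(16, 20) = 20

20


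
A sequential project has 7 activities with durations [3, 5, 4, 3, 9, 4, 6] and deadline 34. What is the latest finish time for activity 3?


LF(activity 3) = deadline - sum of successor durations
Successors: activities 4 through 7 with durations [3, 9, 4, 6]
Sum of successor durations = 22
LF = 34 - 22 = 12

12


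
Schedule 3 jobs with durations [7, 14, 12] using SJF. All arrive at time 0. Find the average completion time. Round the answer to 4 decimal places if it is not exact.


SJF order (ascending): [7, 12, 14]
Completion times:
  Job 1: burst=7, C=7
  Job 2: burst=12, C=19
  Job 3: burst=14, C=33
Average completion = 59/3 = 19.6667

19.6667


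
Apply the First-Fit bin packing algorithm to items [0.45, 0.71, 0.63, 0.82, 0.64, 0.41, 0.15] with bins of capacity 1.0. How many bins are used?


Place items sequentially using First-Fit:
  Item 0.45 -> new Bin 1
  Item 0.71 -> new Bin 2
  Item 0.63 -> new Bin 3
  Item 0.82 -> new Bin 4
  Item 0.64 -> new Bin 5
  Item 0.41 -> Bin 1 (now 0.86)
  Item 0.15 -> Bin 2 (now 0.86)
Total bins used = 5

5


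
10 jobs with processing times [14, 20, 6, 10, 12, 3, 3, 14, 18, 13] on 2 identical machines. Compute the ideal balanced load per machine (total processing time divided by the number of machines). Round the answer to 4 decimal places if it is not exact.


Total processing time = 14 + 20 + 6 + 10 + 12 + 3 + 3 + 14 + 18 + 13 = 113
Number of machines = 2
Ideal balanced load = 113 / 2 = 56.5

56.5


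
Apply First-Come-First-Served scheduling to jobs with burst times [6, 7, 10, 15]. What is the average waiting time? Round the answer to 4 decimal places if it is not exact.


FCFS order (as given): [6, 7, 10, 15]
Waiting times:
  Job 1: wait = 0
  Job 2: wait = 6
  Job 3: wait = 13
  Job 4: wait = 23
Sum of waiting times = 42
Average waiting time = 42/4 = 10.5

10.5


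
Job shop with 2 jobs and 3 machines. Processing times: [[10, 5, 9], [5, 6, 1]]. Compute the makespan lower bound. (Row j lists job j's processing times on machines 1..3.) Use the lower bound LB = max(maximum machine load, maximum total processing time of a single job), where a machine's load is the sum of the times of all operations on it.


Machine loads:
  Machine 1: 10 + 5 = 15
  Machine 2: 5 + 6 = 11
  Machine 3: 9 + 1 = 10
Max machine load = 15
Job totals:
  Job 1: 24
  Job 2: 12
Max job total = 24
Lower bound = max(15, 24) = 24

24


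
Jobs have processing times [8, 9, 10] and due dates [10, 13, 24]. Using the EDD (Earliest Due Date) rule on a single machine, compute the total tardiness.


Sort by due date (EDD order): [(8, 10), (9, 13), (10, 24)]
Compute completion times and tardiness:
  Job 1: p=8, d=10, C=8, tardiness=max(0,8-10)=0
  Job 2: p=9, d=13, C=17, tardiness=max(0,17-13)=4
  Job 3: p=10, d=24, C=27, tardiness=max(0,27-24)=3
Total tardiness = 7

7


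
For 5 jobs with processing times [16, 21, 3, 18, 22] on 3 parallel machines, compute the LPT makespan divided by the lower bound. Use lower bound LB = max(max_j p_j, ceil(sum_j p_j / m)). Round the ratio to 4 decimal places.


LPT order: [22, 21, 18, 16, 3]
Machine loads after assignment: [22, 24, 34]
LPT makespan = 34
Lower bound = max(max_job, ceil(total/3)) = max(22, 27) = 27
Ratio = 34 / 27 = 1.2593

1.2593


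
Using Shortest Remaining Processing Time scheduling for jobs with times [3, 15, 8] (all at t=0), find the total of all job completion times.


Since all jobs arrive at t=0, SRPT equals SPT ordering.
SPT order: [3, 8, 15]
Completion times:
  Job 1: p=3, C=3
  Job 2: p=8, C=11
  Job 3: p=15, C=26
Total completion time = 3 + 11 + 26 = 40

40


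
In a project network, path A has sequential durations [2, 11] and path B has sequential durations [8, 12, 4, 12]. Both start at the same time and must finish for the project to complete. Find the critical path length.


Path A total = 2 + 11 = 13
Path B total = 8 + 12 + 4 + 12 = 36
Critical path = longest path = max(13, 36) = 36

36


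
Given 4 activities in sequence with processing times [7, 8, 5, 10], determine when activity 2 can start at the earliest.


Activity 2 starts after activities 1 through 1 complete.
Predecessor durations: [7]
ES = 7 = 7

7


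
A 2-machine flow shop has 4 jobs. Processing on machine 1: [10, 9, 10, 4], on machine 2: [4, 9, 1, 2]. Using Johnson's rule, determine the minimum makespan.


Apply Johnson's rule:
  Group 1 (a <= b): [(2, 9, 9)]
  Group 2 (a > b): [(1, 10, 4), (4, 4, 2), (3, 10, 1)]
Optimal job order: [2, 1, 4, 3]
Schedule:
  Job 2: M1 done at 9, M2 done at 18
  Job 1: M1 done at 19, M2 done at 23
  Job 4: M1 done at 23, M2 done at 25
  Job 3: M1 done at 33, M2 done at 34
Makespan = 34

34


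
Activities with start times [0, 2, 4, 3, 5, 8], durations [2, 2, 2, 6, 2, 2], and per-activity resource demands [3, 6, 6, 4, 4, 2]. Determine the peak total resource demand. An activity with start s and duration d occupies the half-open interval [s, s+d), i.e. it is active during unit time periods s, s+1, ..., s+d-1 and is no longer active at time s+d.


Each activity i is active on [start_i, start_i + duration_i).
Compute total resource usage per time slot:
  t=0: active resources = [3], total = 3
  t=1: active resources = [3], total = 3
  t=2: active resources = [6], total = 6
  t=3: active resources = [6, 4], total = 10
  t=4: active resources = [6, 4], total = 10
  t=5: active resources = [6, 4, 4], total = 14
  t=6: active resources = [4, 4], total = 8
  t=7: active resources = [4], total = 4
  t=8: active resources = [4, 2], total = 6
  t=9: active resources = [2], total = 2
Peak resource demand = 14

14


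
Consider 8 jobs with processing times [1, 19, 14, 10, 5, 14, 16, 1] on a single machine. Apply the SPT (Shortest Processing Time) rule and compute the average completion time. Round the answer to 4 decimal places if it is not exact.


Sort jobs by processing time (SPT order): [1, 1, 5, 10, 14, 14, 16, 19]
Compute completion times sequentially:
  Job 1: processing = 1, completes at 1
  Job 2: processing = 1, completes at 2
  Job 3: processing = 5, completes at 7
  Job 4: processing = 10, completes at 17
  Job 5: processing = 14, completes at 31
  Job 6: processing = 14, completes at 45
  Job 7: processing = 16, completes at 61
  Job 8: processing = 19, completes at 80
Sum of completion times = 244
Average completion time = 244/8 = 30.5

30.5


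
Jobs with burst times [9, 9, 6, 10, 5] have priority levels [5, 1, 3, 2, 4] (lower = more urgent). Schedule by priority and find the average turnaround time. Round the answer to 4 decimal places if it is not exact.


Sort by priority (ascending = highest first):
Order: [(1, 9), (2, 10), (3, 6), (4, 5), (5, 9)]
Completion times:
  Priority 1, burst=9, C=9
  Priority 2, burst=10, C=19
  Priority 3, burst=6, C=25
  Priority 4, burst=5, C=30
  Priority 5, burst=9, C=39
Average turnaround = 122/5 = 24.4

24.4


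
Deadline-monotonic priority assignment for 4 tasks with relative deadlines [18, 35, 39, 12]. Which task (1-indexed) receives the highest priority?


Sort tasks by relative deadline (ascending):
  Task 4: deadline = 12
  Task 1: deadline = 18
  Task 2: deadline = 35
  Task 3: deadline = 39
Priority order (highest first): [4, 1, 2, 3]
Highest priority task = 4

4


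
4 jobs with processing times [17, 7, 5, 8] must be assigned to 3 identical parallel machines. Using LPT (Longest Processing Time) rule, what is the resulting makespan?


Sort jobs in decreasing order (LPT): [17, 8, 7, 5]
Assign each job to the least loaded machine:
  Machine 1: jobs [17], load = 17
  Machine 2: jobs [8], load = 8
  Machine 3: jobs [7, 5], load = 12
Makespan = max load = 17

17


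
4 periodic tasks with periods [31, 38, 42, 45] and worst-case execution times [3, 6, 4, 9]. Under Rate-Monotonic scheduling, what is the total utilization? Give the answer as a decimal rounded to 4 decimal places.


Compute individual utilizations (exact fractions):
  Task 1: C/T = 3/31 (approx. 0.0968)
  Task 2: C/T = 6/38 = 3/19 (approx. 0.1579)
  Task 3: C/T = 4/42 = 2/21 (approx. 0.0952)
  Task 4: C/T = 9/45 = 1/5 (approx. 0.2)
Total utilization U = 3/31 + 3/19 + 2/21 + 1/5 = 34009/61845
Rounded to 4 decimal places: U = 0.5499
RM (Liu & Layland) bound for 4 tasks = 0.756828; compare with U = 34009/61845 (approx. 0.549907)
U <= bound, so schedulable by RM sufficient condition.

0.5499


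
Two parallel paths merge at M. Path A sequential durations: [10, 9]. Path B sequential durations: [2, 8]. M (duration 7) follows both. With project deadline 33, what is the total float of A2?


Forward pass: ES(A2) = sum of predecessors on chain A = 10
EF = ES + duration = 10 + 9 = 19
Backward pass: LF(M) = deadline = 33; LS(M) = 33 - 7 = 26
LF(A2) = LS(M) - sum(successors on chain A) = 26 - 0 = 26
LS = LF - duration = 26 - 9 = 17
Total float = LS - ES = 17 - 10 = 7

7


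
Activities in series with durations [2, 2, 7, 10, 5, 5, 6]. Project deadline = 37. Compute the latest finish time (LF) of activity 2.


LF(activity 2) = deadline - sum of successor durations
Successors: activities 3 through 7 with durations [7, 10, 5, 5, 6]
Sum of successor durations = 33
LF = 37 - 33 = 4

4


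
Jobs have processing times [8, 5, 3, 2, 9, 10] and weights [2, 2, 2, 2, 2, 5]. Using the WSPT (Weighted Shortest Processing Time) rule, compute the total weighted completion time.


Compute p/w ratios and sort ascending (WSPT): [(2, 2), (3, 2), (10, 5), (5, 2), (8, 2), (9, 2)]
Compute weighted completion times:
  Job (p=2,w=2): C=2, w*C=2*2=4
  Job (p=3,w=2): C=5, w*C=2*5=10
  Job (p=10,w=5): C=15, w*C=5*15=75
  Job (p=5,w=2): C=20, w*C=2*20=40
  Job (p=8,w=2): C=28, w*C=2*28=56
  Job (p=9,w=2): C=37, w*C=2*37=74
Total weighted completion time = 259

259


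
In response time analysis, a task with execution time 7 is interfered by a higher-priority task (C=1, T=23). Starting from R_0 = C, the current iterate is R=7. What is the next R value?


R_next = C + ceil(R_prev / T_hp) * C_hp
ceil(7 / 23) = ceil(0.3043) = 1
Interference = 1 * 1 = 1
R_next = 7 + 1 = 8

8


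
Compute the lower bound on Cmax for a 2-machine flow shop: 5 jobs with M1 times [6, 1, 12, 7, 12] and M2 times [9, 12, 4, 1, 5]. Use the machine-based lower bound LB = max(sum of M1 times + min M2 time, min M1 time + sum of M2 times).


LB1 = sum(M1 times) + min(M2 times) = 38 + 1 = 39
LB2 = min(M1 times) + sum(M2 times) = 1 + 31 = 32
Lower bound = max(LB1, LB2) = max(39, 32) = 39

39


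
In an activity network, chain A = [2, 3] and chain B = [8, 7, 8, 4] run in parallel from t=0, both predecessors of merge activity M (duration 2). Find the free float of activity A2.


ES(A2) = sum of predecessors on chain A = 2
EF(A2) = ES + duration = 2 + 3 = 5
Successor of A2 is M. ES(M) = max(sum(A), sum(B)) = max(5, 27) = 27
Free float = ES(successor) - EF(current) = 27 - 5 = 22

22


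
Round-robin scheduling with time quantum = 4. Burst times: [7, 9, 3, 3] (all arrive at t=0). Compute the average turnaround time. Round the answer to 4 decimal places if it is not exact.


Time quantum = 4
Execution trace:
  J1 runs 4 units, time = 4
  J2 runs 4 units, time = 8
  J3 runs 3 units, time = 11
  J4 runs 3 units, time = 14
  J1 runs 3 units, time = 17
  J2 runs 4 units, time = 21
  J2 runs 1 units, time = 22
Finish times: [17, 22, 11, 14]
Average turnaround = 64/4 = 16.0

16.0


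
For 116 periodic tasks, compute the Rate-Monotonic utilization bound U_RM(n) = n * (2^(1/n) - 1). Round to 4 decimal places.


Compute 2^(1/116) = 1.0059932951
Subtract 1: 1.0059932951 - 1 = 0.0059932951
Multiply by n: 116 * 0.0059932951 = 0.6952222316
Round to 4 dp: 0.6952

0.6952


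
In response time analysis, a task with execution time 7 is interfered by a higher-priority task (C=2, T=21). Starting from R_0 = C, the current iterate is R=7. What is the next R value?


R_next = C + ceil(R_prev / T_hp) * C_hp
ceil(7 / 21) = ceil(0.3333) = 1
Interference = 1 * 2 = 2
R_next = 7 + 2 = 9

9


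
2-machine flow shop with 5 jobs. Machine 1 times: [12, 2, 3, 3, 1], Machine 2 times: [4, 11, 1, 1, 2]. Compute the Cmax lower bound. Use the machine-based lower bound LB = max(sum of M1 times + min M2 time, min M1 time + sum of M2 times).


LB1 = sum(M1 times) + min(M2 times) = 21 + 1 = 22
LB2 = min(M1 times) + sum(M2 times) = 1 + 19 = 20
Lower bound = max(LB1, LB2) = max(22, 20) = 22

22


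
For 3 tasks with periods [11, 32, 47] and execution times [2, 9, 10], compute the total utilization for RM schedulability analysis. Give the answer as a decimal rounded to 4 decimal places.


Compute individual utilizations (exact fractions):
  Task 1: C/T = 2/11 (approx. 0.1818)
  Task 2: C/T = 9/32 (approx. 0.2813)
  Task 3: C/T = 10/47 (approx. 0.2128)
Total utilization U = 2/11 + 9/32 + 10/47 = 11181/16544
Rounded to 4 decimal places: U = 0.6758
RM (Liu & Layland) bound for 3 tasks = 0.779763; compare with U = 11181/16544 (approx. 0.675834)
U <= bound, so schedulable by RM sufficient condition.

0.6758


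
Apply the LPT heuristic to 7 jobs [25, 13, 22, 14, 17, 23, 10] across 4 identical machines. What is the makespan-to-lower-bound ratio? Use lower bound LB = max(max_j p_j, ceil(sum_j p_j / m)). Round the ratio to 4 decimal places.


LPT order: [25, 23, 22, 17, 14, 13, 10]
Machine loads after assignment: [25, 33, 35, 31]
LPT makespan = 35
Lower bound = max(max_job, ceil(total/4)) = max(25, 31) = 31
Ratio = 35 / 31 = 1.129

1.129


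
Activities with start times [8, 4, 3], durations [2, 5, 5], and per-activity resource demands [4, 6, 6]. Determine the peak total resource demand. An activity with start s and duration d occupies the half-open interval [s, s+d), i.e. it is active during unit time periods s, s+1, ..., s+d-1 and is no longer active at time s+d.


Each activity i is active on [start_i, start_i + duration_i).
Compute total resource usage per time slot:
  t=0: active resources = [], total = 0
  t=1: active resources = [], total = 0
  t=2: active resources = [], total = 0
  t=3: active resources = [6], total = 6
  t=4: active resources = [6, 6], total = 12
  t=5: active resources = [6, 6], total = 12
  t=6: active resources = [6, 6], total = 12
  t=7: active resources = [6, 6], total = 12
  t=8: active resources = [4, 6], total = 10
  t=9: active resources = [4], total = 4
Peak resource demand = 12

12


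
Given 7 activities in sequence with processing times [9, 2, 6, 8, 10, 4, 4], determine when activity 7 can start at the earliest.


Activity 7 starts after activities 1 through 6 complete.
Predecessor durations: [9, 2, 6, 8, 10, 4]
ES = 9 + 2 + 6 + 8 + 10 + 4 = 39

39


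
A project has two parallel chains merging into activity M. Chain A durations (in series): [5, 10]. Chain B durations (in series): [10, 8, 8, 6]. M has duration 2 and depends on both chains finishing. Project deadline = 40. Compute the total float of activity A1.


Forward pass: ES(A1) = sum of predecessors on chain A = 0
EF = ES + duration = 0 + 5 = 5
Backward pass: LF(M) = deadline = 40; LS(M) = 40 - 2 = 38
LF(A1) = LS(M) - sum(successors on chain A) = 38 - 10 = 28
LS = LF - duration = 28 - 5 = 23
Total float = LS - ES = 23 - 0 = 23

23


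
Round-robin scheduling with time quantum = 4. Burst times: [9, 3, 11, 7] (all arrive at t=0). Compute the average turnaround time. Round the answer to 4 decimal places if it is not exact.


Time quantum = 4
Execution trace:
  J1 runs 4 units, time = 4
  J2 runs 3 units, time = 7
  J3 runs 4 units, time = 11
  J4 runs 4 units, time = 15
  J1 runs 4 units, time = 19
  J3 runs 4 units, time = 23
  J4 runs 3 units, time = 26
  J1 runs 1 units, time = 27
  J3 runs 3 units, time = 30
Finish times: [27, 7, 30, 26]
Average turnaround = 90/4 = 22.5

22.5


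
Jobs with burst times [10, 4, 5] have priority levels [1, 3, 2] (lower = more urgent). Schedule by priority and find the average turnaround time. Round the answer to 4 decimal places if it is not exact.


Sort by priority (ascending = highest first):
Order: [(1, 10), (2, 5), (3, 4)]
Completion times:
  Priority 1, burst=10, C=10
  Priority 2, burst=5, C=15
  Priority 3, burst=4, C=19
Average turnaround = 44/3 = 14.6667

14.6667


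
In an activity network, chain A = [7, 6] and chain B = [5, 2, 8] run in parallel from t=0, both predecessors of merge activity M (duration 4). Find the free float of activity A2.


ES(A2) = sum of predecessors on chain A = 7
EF(A2) = ES + duration = 7 + 6 = 13
Successor of A2 is M. ES(M) = max(sum(A), sum(B)) = max(13, 15) = 15
Free float = ES(successor) - EF(current) = 15 - 13 = 2

2


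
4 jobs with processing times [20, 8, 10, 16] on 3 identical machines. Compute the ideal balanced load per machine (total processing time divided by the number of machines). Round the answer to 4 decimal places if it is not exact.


Total processing time = 20 + 8 + 10 + 16 = 54
Number of machines = 3
Ideal balanced load = 54 / 3 = 18.0

18.0


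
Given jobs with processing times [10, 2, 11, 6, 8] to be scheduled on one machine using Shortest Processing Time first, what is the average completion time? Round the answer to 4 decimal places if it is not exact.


Sort jobs by processing time (SPT order): [2, 6, 8, 10, 11]
Compute completion times sequentially:
  Job 1: processing = 2, completes at 2
  Job 2: processing = 6, completes at 8
  Job 3: processing = 8, completes at 16
  Job 4: processing = 10, completes at 26
  Job 5: processing = 11, completes at 37
Sum of completion times = 89
Average completion time = 89/5 = 17.8

17.8


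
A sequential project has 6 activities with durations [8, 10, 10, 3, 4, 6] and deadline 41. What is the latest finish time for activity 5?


LF(activity 5) = deadline - sum of successor durations
Successors: activities 6 through 6 with durations [6]
Sum of successor durations = 6
LF = 41 - 6 = 35

35


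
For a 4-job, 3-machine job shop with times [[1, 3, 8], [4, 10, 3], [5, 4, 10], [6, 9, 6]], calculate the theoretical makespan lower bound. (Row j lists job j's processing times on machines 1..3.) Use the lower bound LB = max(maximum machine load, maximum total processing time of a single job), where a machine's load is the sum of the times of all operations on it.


Machine loads:
  Machine 1: 1 + 4 + 5 + 6 = 16
  Machine 2: 3 + 10 + 4 + 9 = 26
  Machine 3: 8 + 3 + 10 + 6 = 27
Max machine load = 27
Job totals:
  Job 1: 12
  Job 2: 17
  Job 3: 19
  Job 4: 21
Max job total = 21
Lower bound = max(27, 21) = 27

27


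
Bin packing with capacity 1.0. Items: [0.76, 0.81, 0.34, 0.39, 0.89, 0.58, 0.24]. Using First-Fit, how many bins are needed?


Place items sequentially using First-Fit:
  Item 0.76 -> new Bin 1
  Item 0.81 -> new Bin 2
  Item 0.34 -> new Bin 3
  Item 0.39 -> Bin 3 (now 0.73)
  Item 0.89 -> new Bin 4
  Item 0.58 -> new Bin 5
  Item 0.24 -> Bin 1 (now 1.0)
Total bins used = 5

5


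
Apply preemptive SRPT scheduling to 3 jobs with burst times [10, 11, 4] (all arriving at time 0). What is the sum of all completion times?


Since all jobs arrive at t=0, SRPT equals SPT ordering.
SPT order: [4, 10, 11]
Completion times:
  Job 1: p=4, C=4
  Job 2: p=10, C=14
  Job 3: p=11, C=25
Total completion time = 4 + 14 + 25 = 43

43


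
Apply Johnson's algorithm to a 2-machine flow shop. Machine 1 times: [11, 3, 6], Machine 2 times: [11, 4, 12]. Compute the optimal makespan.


Apply Johnson's rule:
  Group 1 (a <= b): [(2, 3, 4), (3, 6, 12), (1, 11, 11)]
  Group 2 (a > b): []
Optimal job order: [2, 3, 1]
Schedule:
  Job 2: M1 done at 3, M2 done at 7
  Job 3: M1 done at 9, M2 done at 21
  Job 1: M1 done at 20, M2 done at 32
Makespan = 32

32


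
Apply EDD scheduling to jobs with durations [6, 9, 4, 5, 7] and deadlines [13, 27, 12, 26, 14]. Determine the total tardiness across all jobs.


Sort by due date (EDD order): [(4, 12), (6, 13), (7, 14), (5, 26), (9, 27)]
Compute completion times and tardiness:
  Job 1: p=4, d=12, C=4, tardiness=max(0,4-12)=0
  Job 2: p=6, d=13, C=10, tardiness=max(0,10-13)=0
  Job 3: p=7, d=14, C=17, tardiness=max(0,17-14)=3
  Job 4: p=5, d=26, C=22, tardiness=max(0,22-26)=0
  Job 5: p=9, d=27, C=31, tardiness=max(0,31-27)=4
Total tardiness = 7

7


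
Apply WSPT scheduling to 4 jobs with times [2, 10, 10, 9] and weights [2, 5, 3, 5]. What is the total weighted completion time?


Compute p/w ratios and sort ascending (WSPT): [(2, 2), (9, 5), (10, 5), (10, 3)]
Compute weighted completion times:
  Job (p=2,w=2): C=2, w*C=2*2=4
  Job (p=9,w=5): C=11, w*C=5*11=55
  Job (p=10,w=5): C=21, w*C=5*21=105
  Job (p=10,w=3): C=31, w*C=3*31=93
Total weighted completion time = 257

257


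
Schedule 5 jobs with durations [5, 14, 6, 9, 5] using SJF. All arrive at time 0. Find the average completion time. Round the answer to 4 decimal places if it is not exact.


SJF order (ascending): [5, 5, 6, 9, 14]
Completion times:
  Job 1: burst=5, C=5
  Job 2: burst=5, C=10
  Job 3: burst=6, C=16
  Job 4: burst=9, C=25
  Job 5: burst=14, C=39
Average completion = 95/5 = 19.0

19.0


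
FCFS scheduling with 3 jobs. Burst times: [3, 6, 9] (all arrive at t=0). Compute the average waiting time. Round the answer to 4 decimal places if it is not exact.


FCFS order (as given): [3, 6, 9]
Waiting times:
  Job 1: wait = 0
  Job 2: wait = 3
  Job 3: wait = 9
Sum of waiting times = 12
Average waiting time = 12/3 = 4.0

4.0


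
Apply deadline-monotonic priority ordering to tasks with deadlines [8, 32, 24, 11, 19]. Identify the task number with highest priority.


Sort tasks by relative deadline (ascending):
  Task 1: deadline = 8
  Task 4: deadline = 11
  Task 5: deadline = 19
  Task 3: deadline = 24
  Task 2: deadline = 32
Priority order (highest first): [1, 4, 5, 3, 2]
Highest priority task = 1

1


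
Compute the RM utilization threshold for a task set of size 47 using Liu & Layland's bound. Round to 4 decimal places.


Compute 2^(1/47) = 1.0148570979
Subtract 1: 1.0148570979 - 1 = 0.0148570979
Multiply by n: 47 * 0.0148570979 = 0.6982836013
Round to 4 dp: 0.6983

0.6983


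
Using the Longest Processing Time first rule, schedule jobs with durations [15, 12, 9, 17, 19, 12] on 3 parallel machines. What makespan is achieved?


Sort jobs in decreasing order (LPT): [19, 17, 15, 12, 12, 9]
Assign each job to the least loaded machine:
  Machine 1: jobs [19, 9], load = 28
  Machine 2: jobs [17, 12], load = 29
  Machine 3: jobs [15, 12], load = 27
Makespan = max load = 29

29


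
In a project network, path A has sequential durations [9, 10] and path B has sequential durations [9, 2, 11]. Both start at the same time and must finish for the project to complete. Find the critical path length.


Path A total = 9 + 10 = 19
Path B total = 9 + 2 + 11 = 22
Critical path = longest path = max(19, 22) = 22

22


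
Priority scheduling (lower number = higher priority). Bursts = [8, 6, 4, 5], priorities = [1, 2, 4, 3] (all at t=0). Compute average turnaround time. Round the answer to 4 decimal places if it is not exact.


Sort by priority (ascending = highest first):
Order: [(1, 8), (2, 6), (3, 5), (4, 4)]
Completion times:
  Priority 1, burst=8, C=8
  Priority 2, burst=6, C=14
  Priority 3, burst=5, C=19
  Priority 4, burst=4, C=23
Average turnaround = 64/4 = 16.0

16.0


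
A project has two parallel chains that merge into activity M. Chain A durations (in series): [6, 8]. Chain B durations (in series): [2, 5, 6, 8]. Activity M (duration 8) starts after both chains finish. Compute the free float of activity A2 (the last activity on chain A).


ES(A2) = sum of predecessors on chain A = 6
EF(A2) = ES + duration = 6 + 8 = 14
Successor of A2 is M. ES(M) = max(sum(A), sum(B)) = max(14, 21) = 21
Free float = ES(successor) - EF(current) = 21 - 14 = 7

7


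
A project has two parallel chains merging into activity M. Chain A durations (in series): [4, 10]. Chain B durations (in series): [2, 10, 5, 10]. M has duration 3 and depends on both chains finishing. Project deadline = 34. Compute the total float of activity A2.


Forward pass: ES(A2) = sum of predecessors on chain A = 4
EF = ES + duration = 4 + 10 = 14
Backward pass: LF(M) = deadline = 34; LS(M) = 34 - 3 = 31
LF(A2) = LS(M) - sum(successors on chain A) = 31 - 0 = 31
LS = LF - duration = 31 - 10 = 21
Total float = LS - ES = 21 - 4 = 17

17


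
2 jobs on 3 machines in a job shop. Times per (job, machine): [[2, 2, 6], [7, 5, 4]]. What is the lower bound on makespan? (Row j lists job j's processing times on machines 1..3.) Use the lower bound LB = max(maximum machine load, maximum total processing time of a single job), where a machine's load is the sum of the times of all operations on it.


Machine loads:
  Machine 1: 2 + 7 = 9
  Machine 2: 2 + 5 = 7
  Machine 3: 6 + 4 = 10
Max machine load = 10
Job totals:
  Job 1: 10
  Job 2: 16
Max job total = 16
Lower bound = max(10, 16) = 16

16


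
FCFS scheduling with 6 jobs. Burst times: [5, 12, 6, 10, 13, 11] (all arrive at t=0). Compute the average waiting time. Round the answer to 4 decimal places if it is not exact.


FCFS order (as given): [5, 12, 6, 10, 13, 11]
Waiting times:
  Job 1: wait = 0
  Job 2: wait = 5
  Job 3: wait = 17
  Job 4: wait = 23
  Job 5: wait = 33
  Job 6: wait = 46
Sum of waiting times = 124
Average waiting time = 124/6 = 20.6667

20.6667


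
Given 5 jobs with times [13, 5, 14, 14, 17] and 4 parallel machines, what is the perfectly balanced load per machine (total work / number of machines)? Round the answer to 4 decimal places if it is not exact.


Total processing time = 13 + 5 + 14 + 14 + 17 = 63
Number of machines = 4
Ideal balanced load = 63 / 4 = 15.75

15.75


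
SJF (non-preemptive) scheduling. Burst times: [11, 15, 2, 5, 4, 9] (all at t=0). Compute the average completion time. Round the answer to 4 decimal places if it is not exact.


SJF order (ascending): [2, 4, 5, 9, 11, 15]
Completion times:
  Job 1: burst=2, C=2
  Job 2: burst=4, C=6
  Job 3: burst=5, C=11
  Job 4: burst=9, C=20
  Job 5: burst=11, C=31
  Job 6: burst=15, C=46
Average completion = 116/6 = 19.3333

19.3333


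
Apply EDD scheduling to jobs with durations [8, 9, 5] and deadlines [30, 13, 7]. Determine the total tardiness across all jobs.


Sort by due date (EDD order): [(5, 7), (9, 13), (8, 30)]
Compute completion times and tardiness:
  Job 1: p=5, d=7, C=5, tardiness=max(0,5-7)=0
  Job 2: p=9, d=13, C=14, tardiness=max(0,14-13)=1
  Job 3: p=8, d=30, C=22, tardiness=max(0,22-30)=0
Total tardiness = 1

1


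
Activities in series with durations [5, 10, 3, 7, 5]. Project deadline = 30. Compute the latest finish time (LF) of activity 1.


LF(activity 1) = deadline - sum of successor durations
Successors: activities 2 through 5 with durations [10, 3, 7, 5]
Sum of successor durations = 25
LF = 30 - 25 = 5

5


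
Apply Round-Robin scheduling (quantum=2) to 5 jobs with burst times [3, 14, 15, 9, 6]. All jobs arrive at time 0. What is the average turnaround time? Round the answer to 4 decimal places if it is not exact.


Time quantum = 2
Execution trace:
  J1 runs 2 units, time = 2
  J2 runs 2 units, time = 4
  J3 runs 2 units, time = 6
  J4 runs 2 units, time = 8
  J5 runs 2 units, time = 10
  J1 runs 1 units, time = 11
  J2 runs 2 units, time = 13
  J3 runs 2 units, time = 15
  J4 runs 2 units, time = 17
  J5 runs 2 units, time = 19
  J2 runs 2 units, time = 21
  J3 runs 2 units, time = 23
  J4 runs 2 units, time = 25
  J5 runs 2 units, time = 27
  J2 runs 2 units, time = 29
  J3 runs 2 units, time = 31
  J4 runs 2 units, time = 33
  J2 runs 2 units, time = 35
  J3 runs 2 units, time = 37
  J4 runs 1 units, time = 38
  J2 runs 2 units, time = 40
  J3 runs 2 units, time = 42
  J2 runs 2 units, time = 44
  J3 runs 2 units, time = 46
  J3 runs 1 units, time = 47
Finish times: [11, 44, 47, 38, 27]
Average turnaround = 167/5 = 33.4

33.4


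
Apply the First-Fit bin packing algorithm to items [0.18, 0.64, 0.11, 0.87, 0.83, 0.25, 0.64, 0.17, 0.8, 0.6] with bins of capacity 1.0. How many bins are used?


Place items sequentially using First-Fit:
  Item 0.18 -> new Bin 1
  Item 0.64 -> Bin 1 (now 0.82)
  Item 0.11 -> Bin 1 (now 0.93)
  Item 0.87 -> new Bin 2
  Item 0.83 -> new Bin 3
  Item 0.25 -> new Bin 4
  Item 0.64 -> Bin 4 (now 0.89)
  Item 0.17 -> Bin 3 (now 1.0)
  Item 0.8 -> new Bin 5
  Item 0.6 -> new Bin 6
Total bins used = 6

6


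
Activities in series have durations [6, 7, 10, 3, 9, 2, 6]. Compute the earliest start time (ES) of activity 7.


Activity 7 starts after activities 1 through 6 complete.
Predecessor durations: [6, 7, 10, 3, 9, 2]
ES = 6 + 7 + 10 + 3 + 9 + 2 = 37

37


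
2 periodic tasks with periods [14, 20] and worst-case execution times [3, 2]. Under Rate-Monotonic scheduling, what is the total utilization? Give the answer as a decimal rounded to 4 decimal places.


Compute individual utilizations (exact fractions):
  Task 1: C/T = 3/14 (approx. 0.2143)
  Task 2: C/T = 2/20 = 1/10 (approx. 0.1)
Total utilization U = 3/14 + 1/10 = 11/35
Rounded to 4 decimal places: U = 0.3143
RM (Liu & Layland) bound for 2 tasks = 0.828427; compare with U = 11/35 (approx. 0.314286)
U <= bound, so schedulable by RM sufficient condition.

0.3143


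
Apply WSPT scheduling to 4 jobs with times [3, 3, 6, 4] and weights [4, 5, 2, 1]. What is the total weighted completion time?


Compute p/w ratios and sort ascending (WSPT): [(3, 5), (3, 4), (6, 2), (4, 1)]
Compute weighted completion times:
  Job (p=3,w=5): C=3, w*C=5*3=15
  Job (p=3,w=4): C=6, w*C=4*6=24
  Job (p=6,w=2): C=12, w*C=2*12=24
  Job (p=4,w=1): C=16, w*C=1*16=16
Total weighted completion time = 79

79


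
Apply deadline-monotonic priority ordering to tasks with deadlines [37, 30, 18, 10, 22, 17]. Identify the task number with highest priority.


Sort tasks by relative deadline (ascending):
  Task 4: deadline = 10
  Task 6: deadline = 17
  Task 3: deadline = 18
  Task 5: deadline = 22
  Task 2: deadline = 30
  Task 1: deadline = 37
Priority order (highest first): [4, 6, 3, 5, 2, 1]
Highest priority task = 4

4


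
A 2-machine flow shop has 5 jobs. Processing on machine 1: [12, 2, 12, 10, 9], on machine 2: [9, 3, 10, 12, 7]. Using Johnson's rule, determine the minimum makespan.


Apply Johnson's rule:
  Group 1 (a <= b): [(2, 2, 3), (4, 10, 12)]
  Group 2 (a > b): [(3, 12, 10), (1, 12, 9), (5, 9, 7)]
Optimal job order: [2, 4, 3, 1, 5]
Schedule:
  Job 2: M1 done at 2, M2 done at 5
  Job 4: M1 done at 12, M2 done at 24
  Job 3: M1 done at 24, M2 done at 34
  Job 1: M1 done at 36, M2 done at 45
  Job 5: M1 done at 45, M2 done at 52
Makespan = 52

52


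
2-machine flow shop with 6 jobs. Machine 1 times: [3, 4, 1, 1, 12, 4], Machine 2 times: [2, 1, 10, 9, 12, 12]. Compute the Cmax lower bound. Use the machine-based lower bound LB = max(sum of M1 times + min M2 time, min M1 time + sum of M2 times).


LB1 = sum(M1 times) + min(M2 times) = 25 + 1 = 26
LB2 = min(M1 times) + sum(M2 times) = 1 + 46 = 47
Lower bound = max(LB1, LB2) = max(26, 47) = 47

47
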